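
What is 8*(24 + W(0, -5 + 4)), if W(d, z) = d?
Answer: 192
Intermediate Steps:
8*(24 + W(0, -5 + 4)) = 8*(24 + 0) = 8*24 = 192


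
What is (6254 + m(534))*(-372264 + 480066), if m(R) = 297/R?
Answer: 60008576211/89 ≈ 6.7425e+8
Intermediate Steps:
(6254 + m(534))*(-372264 + 480066) = (6254 + 297/534)*(-372264 + 480066) = (6254 + 297*(1/534))*107802 = (6254 + 99/178)*107802 = (1113311/178)*107802 = 60008576211/89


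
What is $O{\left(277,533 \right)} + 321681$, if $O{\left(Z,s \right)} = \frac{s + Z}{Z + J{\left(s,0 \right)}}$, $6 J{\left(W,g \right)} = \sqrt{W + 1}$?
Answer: $\frac{29613257061}{92057} - \frac{162 \sqrt{534}}{92057} \approx 3.2168 \cdot 10^{5}$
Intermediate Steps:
$J{\left(W,g \right)} = \frac{\sqrt{1 + W}}{6}$ ($J{\left(W,g \right)} = \frac{\sqrt{W + 1}}{6} = \frac{\sqrt{1 + W}}{6}$)
$O{\left(Z,s \right)} = \frac{Z + s}{Z + \frac{\sqrt{1 + s}}{6}}$ ($O{\left(Z,s \right)} = \frac{s + Z}{Z + \frac{\sqrt{1 + s}}{6}} = \frac{Z + s}{Z + \frac{\sqrt{1 + s}}{6}}$)
$O{\left(277,533 \right)} + 321681 = \frac{6 \left(277 + 533\right)}{\sqrt{1 + 533} + 6 \cdot 277} + 321681 = 6 \frac{1}{\sqrt{534} + 1662} \cdot 810 + 321681 = 6 \frac{1}{1662 + \sqrt{534}} \cdot 810 + 321681 = \frac{4860}{1662 + \sqrt{534}} + 321681 = 321681 + \frac{4860}{1662 + \sqrt{534}}$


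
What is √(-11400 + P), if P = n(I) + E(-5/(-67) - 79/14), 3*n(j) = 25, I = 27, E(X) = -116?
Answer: I*√103569/3 ≈ 107.27*I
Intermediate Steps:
n(j) = 25/3 (n(j) = (⅓)*25 = 25/3)
P = -323/3 (P = 25/3 - 116 = -323/3 ≈ -107.67)
√(-11400 + P) = √(-11400 - 323/3) = √(-34523/3) = I*√103569/3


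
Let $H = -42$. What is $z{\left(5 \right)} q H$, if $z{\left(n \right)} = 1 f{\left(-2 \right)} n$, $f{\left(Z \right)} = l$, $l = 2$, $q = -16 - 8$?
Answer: $10080$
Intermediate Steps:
$q = -24$ ($q = -16 - 8 = -24$)
$f{\left(Z \right)} = 2$
$z{\left(n \right)} = 2 n$ ($z{\left(n \right)} = 1 \cdot 2 n = 2 n$)
$z{\left(5 \right)} q H = 2 \cdot 5 \left(-24\right) \left(-42\right) = 10 \left(-24\right) \left(-42\right) = \left(-240\right) \left(-42\right) = 10080$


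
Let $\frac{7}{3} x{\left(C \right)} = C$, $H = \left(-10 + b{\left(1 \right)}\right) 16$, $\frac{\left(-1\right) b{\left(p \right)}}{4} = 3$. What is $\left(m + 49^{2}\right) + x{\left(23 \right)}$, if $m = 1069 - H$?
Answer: $\frac{26823}{7} \approx 3831.9$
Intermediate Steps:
$b{\left(p \right)} = -12$ ($b{\left(p \right)} = \left(-4\right) 3 = -12$)
$H = -352$ ($H = \left(-10 - 12\right) 16 = \left(-22\right) 16 = -352$)
$x{\left(C \right)} = \frac{3 C}{7}$
$m = 1421$ ($m = 1069 - -352 = 1069 + 352 = 1421$)
$\left(m + 49^{2}\right) + x{\left(23 \right)} = \left(1421 + 49^{2}\right) + \frac{3}{7} \cdot 23 = \left(1421 + 2401\right) + \frac{69}{7} = 3822 + \frac{69}{7} = \frac{26823}{7}$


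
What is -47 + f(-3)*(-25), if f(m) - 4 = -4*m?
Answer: -447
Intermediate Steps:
f(m) = 4 - 4*m
-47 + f(-3)*(-25) = -47 + (4 - 4*(-3))*(-25) = -47 + (4 + 12)*(-25) = -47 + 16*(-25) = -47 - 400 = -447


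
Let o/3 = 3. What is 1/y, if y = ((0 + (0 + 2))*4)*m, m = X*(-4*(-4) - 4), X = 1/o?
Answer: 3/32 ≈ 0.093750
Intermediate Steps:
o = 9 (o = 3*3 = 9)
X = 1/9 ≈ 0.11111
m = 4/3 (m = (-4*(-4) - 4)/9 = (16 - 4)/9 = (1/9)*12 = 4/3 ≈ 1.3333)
y = 32/3 (y = ((0 + (0 + 2))*4)*(4/3) = ((0 + 2)*4)*(4/3) = (2*4)*(4/3) = 8*(4/3) = 32/3 ≈ 10.667)
1/y = 1/(32/3) = 3/32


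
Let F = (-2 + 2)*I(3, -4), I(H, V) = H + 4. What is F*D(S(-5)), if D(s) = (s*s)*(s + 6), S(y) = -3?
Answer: 0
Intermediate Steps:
I(H, V) = 4 + H
D(s) = s²*(6 + s)
F = 0 (F = (-2 + 2)*(4 + 3) = 0*7 = 0)
F*D(S(-5)) = 0*((-3)²*(6 - 3)) = 0*(9*3) = 0*27 = 0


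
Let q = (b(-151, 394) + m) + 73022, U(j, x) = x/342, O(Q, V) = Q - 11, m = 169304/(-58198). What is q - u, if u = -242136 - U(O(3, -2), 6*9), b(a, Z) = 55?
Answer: 174273757562/552881 ≈ 3.1521e+5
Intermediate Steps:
m = -84652/29099 (m = 169304*(-1/58198) = -84652/29099 ≈ -2.9091)
O(Q, V) = -11 + Q
U(j, x) = x/342 (U(j, x) = x*(1/342) = x/342)
q = 2126382971/29099 (q = (55 - 84652/29099) + 73022 = 1515793/29099 + 73022 = 2126382971/29099 ≈ 73074.)
u = -4600587/19 (u = -242136 - 6*9/342 = -242136 - 54/342 = -242136 - 1*3/19 = -242136 - 3/19 = -4600587/19 ≈ -2.4214e+5)
q - u = 2126382971/29099 - 1*(-4600587/19) = 2126382971/29099 + 4600587/19 = 174273757562/552881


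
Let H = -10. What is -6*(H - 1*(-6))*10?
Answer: 240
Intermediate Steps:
-6*(H - 1*(-6))*10 = -6*(-10 - 1*(-6))*10 = -6*(-10 + 6)*10 = -6*(-4)*10 = 24*10 = 240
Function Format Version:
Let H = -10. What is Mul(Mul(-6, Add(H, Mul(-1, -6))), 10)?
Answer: 240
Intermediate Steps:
Mul(Mul(-6, Add(H, Mul(-1, -6))), 10) = Mul(Mul(-6, Add(-10, Mul(-1, -6))), 10) = Mul(Mul(-6, Add(-10, 6)), 10) = Mul(Mul(-6, -4), 10) = Mul(24, 10) = 240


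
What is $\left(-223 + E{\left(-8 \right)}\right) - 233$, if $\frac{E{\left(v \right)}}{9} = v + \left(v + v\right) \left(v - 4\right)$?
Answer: $1200$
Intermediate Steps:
$E{\left(v \right)} = 9 v + 18 v \left(-4 + v\right)$ ($E{\left(v \right)} = 9 \left(v + \left(v + v\right) \left(v - 4\right)\right) = 9 \left(v + 2 v \left(-4 + v\right)\right) = 9 v + 18 v \left(-4 + v\right)$)
$\left(-223 + E{\left(-8 \right)}\right) - 233 = \left(-223 + 9 \left(-8\right) \left(-7 + 2 \left(-8\right)\right)\right) - 233 = \left(-223 + 9 \left(-8\right) \left(-7 - 16\right)\right) - 233 = \left(-223 + 9 \left(-8\right) \left(-23\right)\right) - 233 = \left(-223 + 1656\right) - 233 = 1433 - 233 = 1200$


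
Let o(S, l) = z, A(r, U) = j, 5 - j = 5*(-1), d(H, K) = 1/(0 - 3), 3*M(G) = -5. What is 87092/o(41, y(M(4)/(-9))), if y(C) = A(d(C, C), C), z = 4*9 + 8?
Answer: 21773/11 ≈ 1979.4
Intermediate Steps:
M(G) = -5/3 (M(G) = (⅓)*(-5) = -5/3)
d(H, K) = -⅓ (d(H, K) = 1/(-3) = -⅓)
j = 10 (j = 5 - 5*(-1) = 5 - 1*(-5) = 5 + 5 = 10)
z = 44 (z = 36 + 8 = 44)
A(r, U) = 10
y(C) = 10
o(S, l) = 44
87092/o(41, y(M(4)/(-9))) = 87092/44 = 87092*(1/44) = 21773/11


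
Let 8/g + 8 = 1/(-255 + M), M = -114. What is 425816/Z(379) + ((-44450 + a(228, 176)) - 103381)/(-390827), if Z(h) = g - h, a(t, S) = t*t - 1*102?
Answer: -491331743058985/438562218953 ≈ -1120.3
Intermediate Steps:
a(t, S) = -102 + t**2 (a(t, S) = t**2 - 102 = -102 + t**2)
g = -2952/2953 (g = 8/(-8 + 1/(-255 - 114)) = 8/(-8 + 1/(-369)) = 8/(-8 - 1/369) = 8/(-2953/369) = 8*(-369/2953) = -2952/2953 ≈ -0.99966)
Z(h) = -2952/2953 - h
425816/Z(379) + ((-44450 + a(228, 176)) - 103381)/(-390827) = 425816/(-2952/2953 - 1*379) + ((-44450 + (-102 + 228**2)) - 103381)/(-390827) = 425816/(-2952/2953 - 379) + ((-44450 + (-102 + 51984)) - 103381)*(-1/390827) = 425816/(-1122139/2953) + ((-44450 + 51882) - 103381)*(-1/390827) = 425816*(-2953/1122139) + (7432 - 103381)*(-1/390827) = -1257434648/1122139 - 95949*(-1/390827) = -1257434648/1122139 + 95949/390827 = -491331743058985/438562218953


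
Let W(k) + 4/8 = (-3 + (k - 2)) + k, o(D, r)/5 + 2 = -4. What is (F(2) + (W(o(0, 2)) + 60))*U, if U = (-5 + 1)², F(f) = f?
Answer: -56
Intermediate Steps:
U = 16 (U = (-4)² = 16)
o(D, r) = -30 (o(D, r) = -10 + 5*(-4) = -10 - 20 = -30)
W(k) = -11/2 + 2*k (W(k) = -½ + ((-3 + (k - 2)) + k) = -½ + ((-3 + (-2 + k)) + k) = -½ + ((-5 + k) + k) = -½ + (-5 + 2*k) = -11/2 + 2*k)
(F(2) + (W(o(0, 2)) + 60))*U = (2 + ((-11/2 + 2*(-30)) + 60))*16 = (2 + ((-11/2 - 60) + 60))*16 = (2 + (-131/2 + 60))*16 = (2 - 11/2)*16 = -7/2*16 = -56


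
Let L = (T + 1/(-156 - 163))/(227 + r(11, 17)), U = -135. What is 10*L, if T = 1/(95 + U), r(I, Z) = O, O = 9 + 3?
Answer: -359/304964 ≈ -0.0011772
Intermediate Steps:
O = 12
r(I, Z) = 12
T = -1/40 (T = 1/(95 - 135) = 1/(-40) = -1/40 ≈ -0.025000)
L = -359/3049640 (L = (-1/40 + 1/(-156 - 163))/(227 + 12) = (-1/40 + 1/(-319))/239 = (-1/40 - 1/319)*(1/239) = -359/12760*1/239 = -359/3049640 ≈ -0.00011772)
10*L = 10*(-359/3049640) = -359/304964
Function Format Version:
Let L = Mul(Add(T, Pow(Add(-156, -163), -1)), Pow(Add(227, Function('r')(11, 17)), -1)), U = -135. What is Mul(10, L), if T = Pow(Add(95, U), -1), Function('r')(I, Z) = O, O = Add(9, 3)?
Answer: Rational(-359, 304964) ≈ -0.0011772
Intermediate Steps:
O = 12
Function('r')(I, Z) = 12
T = Rational(-1, 40) (T = Pow(Add(95, -135), -1) = Pow(-40, -1) = Rational(-1, 40) ≈ -0.025000)
L = Rational(-359, 3049640) (L = Mul(Add(Rational(-1, 40), Pow(Add(-156, -163), -1)), Pow(Add(227, 12), -1)) = Mul(Add(Rational(-1, 40), Pow(-319, -1)), Pow(239, -1)) = Mul(Add(Rational(-1, 40), Rational(-1, 319)), Rational(1, 239)) = Mul(Rational(-359, 12760), Rational(1, 239)) = Rational(-359, 3049640) ≈ -0.00011772)
Mul(10, L) = Mul(10, Rational(-359, 3049640)) = Rational(-359, 304964)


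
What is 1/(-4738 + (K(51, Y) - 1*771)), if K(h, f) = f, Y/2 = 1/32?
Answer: -16/88143 ≈ -0.00018152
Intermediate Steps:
Y = 1/16 (Y = 2/32 = 2*(1/32) = 1/16 ≈ 0.062500)
1/(-4738 + (K(51, Y) - 1*771)) = 1/(-4738 + (1/16 - 1*771)) = 1/(-4738 + (1/16 - 771)) = 1/(-4738 - 12335/16) = 1/(-88143/16) = -16/88143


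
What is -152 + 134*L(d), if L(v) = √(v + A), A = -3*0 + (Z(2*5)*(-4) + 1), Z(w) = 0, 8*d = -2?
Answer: -152 + 67*√3 ≈ -35.953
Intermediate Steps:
d = -¼ (d = (⅛)*(-2) = -¼ ≈ -0.25000)
A = 1 (A = -3*0 + (0*(-4) + 1) = 0 + (0 + 1) = 0 + 1 = 1)
L(v) = √(1 + v) (L(v) = √(v + 1) = √(1 + v))
-152 + 134*L(d) = -152 + 134*√(1 - ¼) = -152 + 134*√(¾) = -152 + 134*(√3/2) = -152 + 67*√3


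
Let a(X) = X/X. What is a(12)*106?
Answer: 106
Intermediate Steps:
a(X) = 1
a(12)*106 = 1*106 = 106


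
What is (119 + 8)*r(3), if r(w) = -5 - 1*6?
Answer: -1397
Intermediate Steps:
r(w) = -11 (r(w) = -5 - 6 = -11)
(119 + 8)*r(3) = (119 + 8)*(-11) = 127*(-11) = -1397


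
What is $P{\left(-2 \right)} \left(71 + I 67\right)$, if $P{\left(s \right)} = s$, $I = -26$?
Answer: $3342$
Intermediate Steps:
$P{\left(-2 \right)} \left(71 + I 67\right) = - 2 \left(71 - 1742\right) = \left(-2\right) \left(-1671\right) = 3342$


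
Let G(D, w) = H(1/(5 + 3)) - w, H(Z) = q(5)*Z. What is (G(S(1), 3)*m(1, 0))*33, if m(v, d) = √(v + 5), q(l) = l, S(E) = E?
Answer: -627*√6/8 ≈ -191.98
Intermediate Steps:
H(Z) = 5*Z
m(v, d) = √(5 + v)
G(D, w) = 5/8 - w (G(D, w) = 5/(5 + 3) - w = 5/8 - w)
(G(S(1), 3)*m(1, 0))*33 = ((5/8 - 1*3)*√(5 + 1))*33 = ((5/8 - 3)*√6)*33 = -19*√6/8*33 = -627*√6/8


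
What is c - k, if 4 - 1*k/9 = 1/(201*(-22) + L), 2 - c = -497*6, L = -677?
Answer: 15031843/5099 ≈ 2948.0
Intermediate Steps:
c = 2984 (c = 2 - (-497)*6 = 2 - 1*(-2982) = 2 + 2982 = 2984)
k = 183573/5099 (k = 36 - 9/(201*(-22) - 677) = 36 - 9/(-4422 - 677) = 36 - 9/(-5099) = 36 - 9*(-1/5099) = 36 + 9/5099 = 183573/5099 ≈ 36.002)
c - k = 2984 - 1*183573/5099 = 2984 - 183573/5099 = 15031843/5099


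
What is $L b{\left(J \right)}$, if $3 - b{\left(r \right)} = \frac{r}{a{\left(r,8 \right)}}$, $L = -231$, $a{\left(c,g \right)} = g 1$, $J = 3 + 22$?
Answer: $\frac{231}{8} \approx 28.875$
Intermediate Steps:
$J = 25$
$a{\left(c,g \right)} = g$
$b{\left(r \right)} = 3 - \frac{r}{8}$
$L b{\left(J \right)} = - 231 \left(3 - \frac{25}{8}\right) = \left(-231\right) \left(- \frac{1}{8}\right) = \frac{231}{8}$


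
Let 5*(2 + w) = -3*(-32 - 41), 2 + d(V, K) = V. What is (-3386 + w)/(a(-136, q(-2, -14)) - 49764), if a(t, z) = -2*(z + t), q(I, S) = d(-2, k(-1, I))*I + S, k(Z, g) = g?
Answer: 16721/247400 ≈ 0.067587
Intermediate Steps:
d(V, K) = -2 + V
w = 209/5 (w = -2 + (-3*(-32 - 41))/5 = -2 + (-3*(-73))/5 = -2 + (⅕)*219 = -2 + 219/5 = 209/5 ≈ 41.800)
q(I, S) = S - 4*I (q(I, S) = (-2 - 2)*I + S = -4*I + S = S - 4*I)
a(t, z) = -2*t - 2*z (a(t, z) = -2*(t + z) = -2*t - 2*z)
(-3386 + w)/(a(-136, q(-2, -14)) - 49764) = (-3386 + 209/5)/((-2*(-136) - 2*(-14 - 4*(-2))) - 49764) = -16721/(5*((272 - 2*(-14 + 8)) - 49764)) = -16721/(5*((272 - 2*(-6)) - 49764)) = -16721/(5*((272 + 12) - 49764)) = -16721/(5*(284 - 49764)) = -16721/5/(-49480) = -16721/5*(-1/49480) = 16721/247400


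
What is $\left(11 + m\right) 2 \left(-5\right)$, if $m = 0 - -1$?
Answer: $-120$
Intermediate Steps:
$m = 1$ ($m = 0 + 1 = 1$)
$\left(11 + m\right) 2 \left(-5\right) = \left(11 + 1\right) 2 \left(-5\right) = 12 \left(-10\right) = -120$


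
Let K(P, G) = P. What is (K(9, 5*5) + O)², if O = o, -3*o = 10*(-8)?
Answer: 11449/9 ≈ 1272.1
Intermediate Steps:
o = 80/3 (o = -10*(-8)/3 = -⅓*(-80) = 80/3 ≈ 26.667)
O = 80/3 ≈ 26.667
(K(9, 5*5) + O)² = (9 + 80/3)² = (107/3)² = 11449/9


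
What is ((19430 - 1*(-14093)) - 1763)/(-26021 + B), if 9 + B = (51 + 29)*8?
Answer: -3176/2539 ≈ -1.2509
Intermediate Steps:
B = 631 (B = -9 + (51 + 29)*8 = -9 + 80*8 = -9 + 640 = 631)
((19430 - 1*(-14093)) - 1763)/(-26021 + B) = ((19430 - 1*(-14093)) - 1763)/(-26021 + 631) = ((19430 + 14093) - 1763)/(-25390) = (33523 - 1763)*(-1/25390) = 31760*(-1/25390) = -3176/2539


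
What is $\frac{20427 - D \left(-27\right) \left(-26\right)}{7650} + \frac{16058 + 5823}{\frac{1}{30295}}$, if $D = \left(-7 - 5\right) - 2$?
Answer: $\frac{338071298467}{510} \approx 6.6288 \cdot 10^{8}$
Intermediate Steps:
$D = -14$ ($D = -12 - 2 = -14$)
$\frac{20427 - D \left(-27\right) \left(-26\right)}{7650} + \frac{16058 + 5823}{\frac{1}{30295}} = \frac{20427 - \left(-14\right) \left(-27\right) \left(-26\right)}{7650} + \frac{16058 + 5823}{\frac{1}{30295}} = \left(20427 - 378 \left(-26\right)\right) \frac{1}{7650} + 21881 \frac{1}{\frac{1}{30295}} = \left(20427 - -9828\right) \frac{1}{7650} + 21881 \cdot 30295 = \left(20427 + 9828\right) \frac{1}{7650} + 662884895 = 30255 \cdot \frac{1}{7650} + 662884895 = \frac{2017}{510} + 662884895 = \frac{338071298467}{510}$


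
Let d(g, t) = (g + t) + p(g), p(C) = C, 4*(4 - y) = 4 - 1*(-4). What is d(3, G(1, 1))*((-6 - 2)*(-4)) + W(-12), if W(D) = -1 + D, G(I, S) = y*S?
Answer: 243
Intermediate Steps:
y = 2 (y = 4 - (4 - 1*(-4))/4 = 4 - (4 + 4)/4 = 4 - ¼*8 = 4 - 2 = 2)
G(I, S) = 2*S
d(g, t) = t + 2*g (d(g, t) = (g + t) + g = t + 2*g)
d(3, G(1, 1))*((-6 - 2)*(-4)) + W(-12) = (2*1 + 2*3)*((-6 - 2)*(-4)) + (-1 - 12) = (2 + 6)*(-8*(-4)) - 13 = 8*32 - 13 = 256 - 13 = 243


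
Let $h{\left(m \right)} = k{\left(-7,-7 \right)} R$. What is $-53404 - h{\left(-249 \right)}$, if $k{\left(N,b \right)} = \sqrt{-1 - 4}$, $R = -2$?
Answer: $-53404 + 2 i \sqrt{5} \approx -53404.0 + 4.4721 i$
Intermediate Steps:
$k{\left(N,b \right)} = i \sqrt{5}$ ($k{\left(N,b \right)} = \sqrt{-5} = i \sqrt{5}$)
$h{\left(m \right)} = - 2 i \sqrt{5}$ ($h{\left(m \right)} = i \sqrt{5} \left(-2\right) = - 2 i \sqrt{5}$)
$-53404 - h{\left(-249 \right)} = -53404 - - 2 i \sqrt{5} = -53404 + 2 i \sqrt{5}$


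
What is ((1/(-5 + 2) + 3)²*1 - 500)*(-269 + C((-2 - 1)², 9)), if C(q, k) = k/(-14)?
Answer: 8372950/63 ≈ 1.3290e+5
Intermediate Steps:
C(q, k) = -k/14 (C(q, k) = k*(-1/14) = -k/14)
((1/(-5 + 2) + 3)²*1 - 500)*(-269 + C((-2 - 1)², 9)) = ((1/(-5 + 2) + 3)²*1 - 500)*(-269 - 1/14*9) = ((1/(-3) + 3)²*1 - 500)*(-269 - 9/14) = ((-⅓ + 3)²*1 - 500)*(-3775/14) = ((8/3)²*1 - 500)*(-3775/14) = ((64/9)*1 - 500)*(-3775/14) = (64/9 - 500)*(-3775/14) = -4436/9*(-3775/14) = 8372950/63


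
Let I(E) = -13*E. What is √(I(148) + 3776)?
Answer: 2*√463 ≈ 43.035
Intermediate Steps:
√(I(148) + 3776) = √(-13*148 + 3776) = √(-1924 + 3776) = √1852 = 2*√463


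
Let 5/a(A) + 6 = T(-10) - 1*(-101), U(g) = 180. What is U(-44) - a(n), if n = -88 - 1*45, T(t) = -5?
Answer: 3239/18 ≈ 179.94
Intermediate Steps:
n = -133 (n = -88 - 45 = -133)
a(A) = 1/18 (a(A) = 5/(-6 + (-5 - 1*(-101))) = 5/(-6 + (-5 + 101)) = 5/(-6 + 96) = 5/90 = 5*(1/90) = 1/18)
U(-44) - a(n) = 180 - 1*1/18 = 180 - 1/18 = 3239/18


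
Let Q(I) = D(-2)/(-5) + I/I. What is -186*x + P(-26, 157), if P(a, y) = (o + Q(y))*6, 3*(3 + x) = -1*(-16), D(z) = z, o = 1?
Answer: -2098/5 ≈ -419.60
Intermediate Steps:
x = 7/3 (x = -3 + (-1*(-16))/3 = -3 + (⅓)*16 = -3 + 16/3 = 7/3 ≈ 2.3333)
Q(I) = 7/5 (Q(I) = -2/(-5) + I/I = -2*(-⅕) + 1 = ⅖ + 1 = 7/5)
P(a, y) = 72/5 (P(a, y) = (1 + 7/5)*6 = (12/5)*6 = 72/5)
-186*x + P(-26, 157) = -186*7/3 + 72/5 = -434 + 72/5 = -2098/5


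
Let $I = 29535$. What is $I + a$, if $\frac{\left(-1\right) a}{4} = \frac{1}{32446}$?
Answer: $\frac{479146303}{16223} \approx 29535.0$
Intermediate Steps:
$a = - \frac{2}{16223}$ ($a = - \frac{4}{32446} = \left(-4\right) \frac{1}{32446} = - \frac{2}{16223} \approx -0.00012328$)
$I + a = 29535 - \frac{2}{16223} = \frac{479146303}{16223}$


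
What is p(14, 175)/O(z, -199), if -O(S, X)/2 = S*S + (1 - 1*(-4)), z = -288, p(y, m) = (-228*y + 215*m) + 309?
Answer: -17371/82949 ≈ -0.20942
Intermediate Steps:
p(y, m) = 309 - 228*y + 215*m
O(S, X) = -10 - 2*S**2 (O(S, X) = -2*(S*S + (1 - 1*(-4))) = -2*(S**2 + (1 + 4)) = -2*(S**2 + 5) = -2*(5 + S**2) = -10 - 2*S**2)
p(14, 175)/O(z, -199) = (309 - 228*14 + 215*175)/(-10 - 2*(-288)**2) = (309 - 3192 + 37625)/(-10 - 2*82944) = 34742/(-10 - 165888) = 34742/(-165898) = 34742*(-1/165898) = -17371/82949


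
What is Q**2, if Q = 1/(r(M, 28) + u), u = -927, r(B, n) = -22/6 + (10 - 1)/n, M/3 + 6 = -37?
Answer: 7056/6107266201 ≈ 1.1553e-6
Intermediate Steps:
M = -129 (M = -18 + 3*(-37) = -18 - 111 = -129)
r(B, n) = -11/3 + 9/n (r(B, n) = -22*1/6 + 9/n = -11/3 + 9/n)
Q = -84/78149 (Q = 1/((-11/3 + 9/28) - 927) = 1/(-281/84 - 927) = 1/(-78149/84) = -84/78149 ≈ -0.0010749)
Q**2 = (-84/78149)**2 = 7056/6107266201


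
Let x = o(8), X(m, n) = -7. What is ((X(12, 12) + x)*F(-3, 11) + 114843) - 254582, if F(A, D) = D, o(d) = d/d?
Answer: -139805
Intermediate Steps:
o(d) = 1
x = 1
((X(12, 12) + x)*F(-3, 11) + 114843) - 254582 = ((-7 + 1)*11 + 114843) - 254582 = (-6*11 + 114843) - 254582 = (-66 + 114843) - 254582 = 114777 - 254582 = -139805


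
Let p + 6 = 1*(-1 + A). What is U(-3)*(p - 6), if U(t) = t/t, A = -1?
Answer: -14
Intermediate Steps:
U(t) = 1
p = -8 (p = -6 + 1*(-1 - 1) = -6 + 1*(-2) = -6 - 2 = -8)
U(-3)*(p - 6) = 1*(-8 - 6) = 1*(-14) = -14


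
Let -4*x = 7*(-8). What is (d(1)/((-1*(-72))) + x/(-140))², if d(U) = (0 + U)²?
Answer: 961/129600 ≈ 0.0074151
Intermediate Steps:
d(U) = U²
x = 14 (x = -7*(-8)/4 = -¼*(-56) = 14)
(d(1)/((-1*(-72))) + x/(-140))² = (1²/((-1*(-72))) + 14/(-140))² = (1/72 + 14*(-1/140))² = (1*(1/72) - ⅒)² = (1/72 - ⅒)² = (-31/360)² = 961/129600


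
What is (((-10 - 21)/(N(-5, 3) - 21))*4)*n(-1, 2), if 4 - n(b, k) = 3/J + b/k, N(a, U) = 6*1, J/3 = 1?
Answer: 434/15 ≈ 28.933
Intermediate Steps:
J = 3 (J = 3*1 = 3)
N(a, U) = 6
n(b, k) = 3 - b/k (n(b, k) = 4 - (3/3 + b/k) = 4 - (3*(⅓) + b/k) = 4 - (1 + b/k) = 4 + (-1 - b/k) = 3 - b/k)
(((-10 - 21)/(N(-5, 3) - 21))*4)*n(-1, 2) = (((-10 - 21)/(6 - 21))*4)*(3 - 1*(-1)/2) = (-31/(-15)*4)*(3 - 1*(-1)*½) = (-31*(-1/15)*4)*(3 + ½) = ((31/15)*4)*(7/2) = (124/15)*(7/2) = 434/15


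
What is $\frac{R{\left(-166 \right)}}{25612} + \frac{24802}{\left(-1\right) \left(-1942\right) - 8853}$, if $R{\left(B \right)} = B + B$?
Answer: $- \frac{159380819}{44251133} \approx -3.6017$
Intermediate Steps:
$R{\left(B \right)} = 2 B$
$\frac{R{\left(-166 \right)}}{25612} + \frac{24802}{\left(-1\right) \left(-1942\right) - 8853} = \frac{2 \left(-166\right)}{25612} + \frac{24802}{\left(-1\right) \left(-1942\right) - 8853} = \left(-332\right) \frac{1}{25612} + \frac{24802}{1942 - 8853} = - \frac{83}{6403} + \frac{24802}{-6911} = - \frac{83}{6403} + 24802 \left(- \frac{1}{6911}\right) = - \frac{83}{6403} - \frac{24802}{6911} = - \frac{159380819}{44251133}$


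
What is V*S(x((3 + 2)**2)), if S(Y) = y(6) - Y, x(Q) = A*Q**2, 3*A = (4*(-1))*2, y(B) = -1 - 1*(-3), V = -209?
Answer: -1046254/3 ≈ -3.4875e+5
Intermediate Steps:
y(B) = 2 (y(B) = -1 + 3 = 2)
A = -8/3 (A = ((4*(-1))*2)/3 = (-4*2)/3 = (1/3)*(-8) = -8/3 ≈ -2.6667)
x(Q) = -8*Q**2/3
S(Y) = 2 - Y
V*S(x((3 + 2)**2)) = -209*(2 - (-8)*((3 + 2)**2)**2/3) = -209*(2 - (-8)*(5**2)**2/3) = -209*(2 - (-8)*25**2/3) = -209*(2 - (-8)*625/3) = -209*(2 - 1*(-5000/3)) = -209*(2 + 5000/3) = -209*5006/3 = -1046254/3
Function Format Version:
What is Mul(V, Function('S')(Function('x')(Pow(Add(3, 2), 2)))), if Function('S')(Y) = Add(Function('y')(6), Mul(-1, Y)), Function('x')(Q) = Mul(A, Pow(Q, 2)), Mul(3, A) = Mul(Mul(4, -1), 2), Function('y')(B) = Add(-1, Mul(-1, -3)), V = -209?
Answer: Rational(-1046254, 3) ≈ -3.4875e+5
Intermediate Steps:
Function('y')(B) = 2 (Function('y')(B) = Add(-1, 3) = 2)
A = Rational(-8, 3) (A = Mul(Rational(1, 3), Mul(Mul(4, -1), 2)) = Mul(Rational(1, 3), Mul(-4, 2)) = Mul(Rational(1, 3), -8) = Rational(-8, 3) ≈ -2.6667)
Function('x')(Q) = Mul(Rational(-8, 3), Pow(Q, 2))
Function('S')(Y) = Add(2, Mul(-1, Y))
Mul(V, Function('S')(Function('x')(Pow(Add(3, 2), 2)))) = Mul(-209, Add(2, Mul(-1, Mul(Rational(-8, 3), Pow(Pow(Add(3, 2), 2), 2))))) = Mul(-209, Add(2, Mul(-1, Mul(Rational(-8, 3), Pow(Pow(5, 2), 2))))) = Mul(-209, Add(2, Mul(-1, Mul(Rational(-8, 3), Pow(25, 2))))) = Mul(-209, Add(2, Mul(-1, Mul(Rational(-8, 3), 625)))) = Mul(-209, Add(2, Mul(-1, Rational(-5000, 3)))) = Mul(-209, Add(2, Rational(5000, 3))) = Mul(-209, Rational(5006, 3)) = Rational(-1046254, 3)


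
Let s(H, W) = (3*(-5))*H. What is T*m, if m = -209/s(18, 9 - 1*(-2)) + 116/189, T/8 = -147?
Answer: -73444/45 ≈ -1632.1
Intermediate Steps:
s(H, W) = -15*H
T = -1176 (T = 8*(-147) = -1176)
m = 2623/1890 (m = -209/((-15*18)) + 116/189 = -209/(-270) + 116*(1/189) = -209*(-1/270) + 116/189 = 209/270 + 116/189 = 2623/1890 ≈ 1.3878)
T*m = -1176*2623/1890 = -73444/45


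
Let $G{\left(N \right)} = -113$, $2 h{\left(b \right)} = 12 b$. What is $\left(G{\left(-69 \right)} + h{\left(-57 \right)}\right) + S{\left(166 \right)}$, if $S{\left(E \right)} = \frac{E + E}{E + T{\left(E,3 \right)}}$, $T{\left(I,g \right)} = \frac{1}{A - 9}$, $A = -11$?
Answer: $- \frac{1503505}{3319} \approx -453.0$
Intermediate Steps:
$h{\left(b \right)} = 6 b$ ($h{\left(b \right)} = \frac{12 b}{2} = 6 b$)
$T{\left(I,g \right)} = - \frac{1}{20}$ ($T{\left(I,g \right)} = \frac{1}{-11 - 9} = \frac{1}{-20} = - \frac{1}{20}$)
$S{\left(E \right)} = \frac{2 E}{- \frac{1}{20} + E}$ ($S{\left(E \right)} = \frac{E + E}{E - \frac{1}{20}} = \frac{2 E}{- \frac{1}{20} + E}$)
$\left(G{\left(-69 \right)} + h{\left(-57 \right)}\right) + S{\left(166 \right)} = \left(-113 + 6 \left(-57\right)\right) + 40 \cdot 166 \frac{1}{-1 + 20 \cdot 166} = \left(-113 - 342\right) + 40 \cdot 166 \frac{1}{-1 + 3320} = -455 + 40 \cdot 166 \cdot \frac{1}{3319} = -455 + \frac{6640}{3319} = - \frac{1503505}{3319}$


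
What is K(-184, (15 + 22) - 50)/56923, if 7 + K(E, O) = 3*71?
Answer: 206/56923 ≈ 0.0036189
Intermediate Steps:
K(E, O) = 206 (K(E, O) = -7 + 3*71 = -7 + 213 = 206)
K(-184, (15 + 22) - 50)/56923 = 206/56923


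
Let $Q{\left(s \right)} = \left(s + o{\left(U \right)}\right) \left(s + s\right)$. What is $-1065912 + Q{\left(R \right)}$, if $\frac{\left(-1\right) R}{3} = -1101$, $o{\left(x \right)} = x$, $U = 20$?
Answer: $20885826$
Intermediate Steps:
$R = 3303$ ($R = \left(-3\right) \left(-1101\right) = 3303$)
$Q{\left(s \right)} = 2 s \left(20 + s\right)$ ($Q{\left(s \right)} = \left(s + 20\right) \left(s + s\right) = \left(20 + s\right) 2 s = 2 s \left(20 + s\right)$)
$-1065912 + Q{\left(R \right)} = -1065912 + 2 \cdot 3303 \left(20 + 3303\right) = -1065912 + 2 \cdot 3303 \cdot 3323 = -1065912 + 21951738 = 20885826$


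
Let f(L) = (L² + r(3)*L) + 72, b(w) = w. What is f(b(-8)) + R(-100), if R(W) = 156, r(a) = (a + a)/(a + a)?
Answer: 284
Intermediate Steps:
r(a) = 1 (r(a) = (2*a)/((2*a)) = (2*a)*(1/(2*a)) = 1)
f(L) = 72 + L + L² (f(L) = (L² + 1*L) + 72 = (L² + L) + 72 = (L + L²) + 72 = 72 + L + L²)
f(b(-8)) + R(-100) = (72 - 8 + (-8)²) + 156 = (72 - 8 + 64) + 156 = 128 + 156 = 284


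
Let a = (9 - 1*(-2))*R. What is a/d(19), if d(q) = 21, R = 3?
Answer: 11/7 ≈ 1.5714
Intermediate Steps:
a = 33 (a = (9 - 1*(-2))*3 = (9 + 2)*3 = 11*3 = 33)
a/d(19) = 33/21 = 33*(1/21) = 11/7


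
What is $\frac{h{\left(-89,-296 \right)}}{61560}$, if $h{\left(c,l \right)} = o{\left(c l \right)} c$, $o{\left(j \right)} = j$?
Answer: $- \frac{293077}{7695} \approx -38.087$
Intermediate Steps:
$h{\left(c,l \right)} = l c^{2}$ ($h{\left(c,l \right)} = c l c = l c^{2}$)
$\frac{h{\left(-89,-296 \right)}}{61560} = \frac{\left(-296\right) \left(-89\right)^{2}}{61560} = \left(-296\right) 7921 \cdot \frac{1}{61560} = \left(-2344616\right) \frac{1}{61560} = - \frac{293077}{7695}$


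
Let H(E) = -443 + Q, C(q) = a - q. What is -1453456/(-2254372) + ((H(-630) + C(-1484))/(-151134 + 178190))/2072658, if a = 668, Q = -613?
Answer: 2547083374925825/3950634396936108 ≈ 0.64473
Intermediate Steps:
C(q) = 668 - q
H(E) = -1056 (H(E) = -443 - 613 = -1056)
-1453456/(-2254372) + ((H(-630) + C(-1484))/(-151134 + 178190))/2072658 = -1453456/(-2254372) + ((-1056 + (668 - 1*(-1484)))/(-151134 + 178190))/2072658 = -1453456*(-1/2254372) + ((-1056 + (668 + 1484))/27056)*(1/2072658) = 363364/563593 + ((-1056 + 2152)*(1/27056))*(1/2072658) = 363364/563593 + (1096*(1/27056))*(1/2072658) = 363364/563593 + (137/3382)*(1/2072658) = 363364/563593 + 137/7009729356 = 2547083374925825/3950634396936108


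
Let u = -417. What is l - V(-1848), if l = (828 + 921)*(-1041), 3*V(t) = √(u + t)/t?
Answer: -1820709 + I*√2265/5544 ≈ -1.8207e+6 + 0.0085844*I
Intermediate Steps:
V(t) = √(-417 + t)/(3*t) (V(t) = (√(-417 + t)/t)/3 = √(-417 + t)/(3*t))
l = -1820709 (l = 1749*(-1041) = -1820709)
l - V(-1848) = -1820709 - √(-417 - 1848)/(3*(-1848)) = -1820709 - (-1)*√(-2265)/(3*1848) = -1820709 - (-1)*I*√2265/(3*1848) = -1820709 - (-1)*I*√2265/5544 = -1820709 + I*√2265/5544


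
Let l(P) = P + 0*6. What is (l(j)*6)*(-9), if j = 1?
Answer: -54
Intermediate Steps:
l(P) = P (l(P) = P + 0 = P)
(l(j)*6)*(-9) = (1*6)*(-9) = 6*(-9) = -54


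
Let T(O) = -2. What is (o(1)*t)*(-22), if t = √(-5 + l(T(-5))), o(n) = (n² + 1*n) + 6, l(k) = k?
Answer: -176*I*√7 ≈ -465.65*I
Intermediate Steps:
o(n) = 6 + n + n² (o(n) = (n² + n) + 6 = (n + n²) + 6 = 6 + n + n²)
t = I*√7 (t = √(-5 - 2) = √(-7) = I*√7 ≈ 2.6458*I)
(o(1)*t)*(-22) = ((6 + 1 + 1²)*(I*√7))*(-22) = ((6 + 1 + 1)*(I*√7))*(-22) = (8*(I*√7))*(-22) = (8*I*√7)*(-22) = -176*I*√7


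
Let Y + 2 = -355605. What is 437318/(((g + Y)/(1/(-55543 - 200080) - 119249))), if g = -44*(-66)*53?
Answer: 13330671501242704/51557880985 ≈ 2.5856e+5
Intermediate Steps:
g = 153912 (g = 2904*53 = 153912)
Y = -355607 (Y = -2 - 355605 = -355607)
437318/(((g + Y)/(1/(-55543 - 200080) - 119249))) = 437318/(((153912 - 355607)/(1/(-55543 - 200080) - 119249))) = 437318/((-201695/(1/(-255623) - 119249))) = 437318/((-201695/(-1/255623 - 119249))) = 437318/((-201695/(-30482787128/255623))) = 437318/((-201695*(-255623/30482787128))) = 437318/(51557880985/30482787128) = 437318*(30482787128/51557880985) = 13330671501242704/51557880985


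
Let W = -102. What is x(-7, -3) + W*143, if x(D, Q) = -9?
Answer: -14595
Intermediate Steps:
x(-7, -3) + W*143 = -9 - 102*143 = -9 - 14586 = -14595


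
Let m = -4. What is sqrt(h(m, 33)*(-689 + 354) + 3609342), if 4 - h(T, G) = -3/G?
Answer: 3*sqrt(48507173)/11 ≈ 1899.5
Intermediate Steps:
h(T, G) = 4 + 3/G (h(T, G) = 4 - (-3)/G = 4 + 3/G)
sqrt(h(m, 33)*(-689 + 354) + 3609342) = sqrt((4 + 3/33)*(-689 + 354) + 3609342) = sqrt((4 + 3*(1/33))*(-335) + 3609342) = sqrt((4 + 1/11)*(-335) + 3609342) = sqrt((45/11)*(-335) + 3609342) = sqrt(-15075/11 + 3609342) = sqrt(39687687/11) = 3*sqrt(48507173)/11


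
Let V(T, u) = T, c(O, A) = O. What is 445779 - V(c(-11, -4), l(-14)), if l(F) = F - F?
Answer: 445790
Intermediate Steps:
l(F) = 0
445779 - V(c(-11, -4), l(-14)) = 445779 - 1*(-11) = 445779 + 11 = 445790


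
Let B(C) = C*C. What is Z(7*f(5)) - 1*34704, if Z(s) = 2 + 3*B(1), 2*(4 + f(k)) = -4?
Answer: -34699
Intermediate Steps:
f(k) = -6 (f(k) = -4 + (½)*(-4) = -4 - 2 = -6)
B(C) = C²
Z(s) = 5 (Z(s) = 2 + 3*1² = 2 + 3*1 = 2 + 3 = 5)
Z(7*f(5)) - 1*34704 = 5 - 1*34704 = 5 - 34704 = -34699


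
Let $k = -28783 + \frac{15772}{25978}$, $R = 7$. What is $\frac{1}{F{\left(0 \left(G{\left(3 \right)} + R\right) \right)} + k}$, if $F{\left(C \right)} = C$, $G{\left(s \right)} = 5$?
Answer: $- \frac{12989}{373854501} \approx -3.4743 \cdot 10^{-5}$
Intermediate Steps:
$k = - \frac{373854501}{12989}$ ($k = -28783 + 15772 \cdot \frac{1}{25978} = -28783 + \frac{7886}{12989} = - \frac{373854501}{12989} \approx -28782.0$)
$\frac{1}{F{\left(0 \left(G{\left(3 \right)} + R\right) \right)} + k} = \frac{1}{0 \left(5 + 7\right) - \frac{373854501}{12989}} = \frac{1}{0 \cdot 12 - \frac{373854501}{12989}} = \frac{1}{0 - \frac{373854501}{12989}} = \frac{1}{- \frac{373854501}{12989}} = - \frac{12989}{373854501}$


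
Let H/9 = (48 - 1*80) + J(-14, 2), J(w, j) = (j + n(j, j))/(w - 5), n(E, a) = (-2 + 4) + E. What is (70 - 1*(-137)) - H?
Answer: 9459/19 ≈ 497.84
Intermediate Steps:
n(E, a) = 2 + E
J(w, j) = (2 + 2*j)/(-5 + w) (J(w, j) = (j + (2 + j))/(w - 5) = (2 + 2*j)/(-5 + w))
H = -5526/19 (H = 9*((48 - 1*80) + 2*(1 + 2)/(-5 - 14)) = 9*((48 - 80) + 2*3/(-19)) = 9*(-32 + 2*(-1/19)*3) = 9*(-32 - 6/19) = 9*(-614/19) = -5526/19 ≈ -290.84)
(70 - 1*(-137)) - H = (70 - 1*(-137)) - 1*(-5526/19) = (70 + 137) + 5526/19 = 207 + 5526/19 = 9459/19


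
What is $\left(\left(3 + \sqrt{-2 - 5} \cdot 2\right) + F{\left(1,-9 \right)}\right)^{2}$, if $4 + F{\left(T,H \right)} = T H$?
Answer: $72 - 40 i \sqrt{7} \approx 72.0 - 105.83 i$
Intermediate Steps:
$F{\left(T,H \right)} = -4 + H T$ ($F{\left(T,H \right)} = -4 + T H = -4 + H T$)
$\left(\left(3 + \sqrt{-2 - 5} \cdot 2\right) + F{\left(1,-9 \right)}\right)^{2} = \left(\left(3 + \sqrt{-2 - 5} \cdot 2\right) - 13\right)^{2} = \left(\left(3 + \sqrt{-7} \cdot 2\right) - 13\right)^{2} = \left(\left(3 + i \sqrt{7} \cdot 2\right) - 13\right)^{2} = \left(\left(3 + 2 i \sqrt{7}\right) - 13\right)^{2} = \left(-10 + 2 i \sqrt{7}\right)^{2}$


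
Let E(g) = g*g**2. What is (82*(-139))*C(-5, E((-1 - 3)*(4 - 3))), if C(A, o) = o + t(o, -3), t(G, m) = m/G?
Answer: 23326007/32 ≈ 7.2894e+5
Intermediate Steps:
E(g) = g**3
C(A, o) = o - 3/o
(82*(-139))*C(-5, E((-1 - 3)*(4 - 3))) = (82*(-139))*(((-1 - 3)*(4 - 3))**3 - 3*1/((-1 - 3)**3*(4 - 3)**3)) = -11398*((-4*1)**3 - 3/((-4*1)**3)) = -11398*((-4)**3 - 3/((-4)**3)) = -11398*(-64 - 3/(-64)) = -11398*(-64 - 3*(-1/64)) = -11398*(-64 + 3/64) = -11398*(-4093/64) = 23326007/32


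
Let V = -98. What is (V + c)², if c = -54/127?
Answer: 156250000/16129 ≈ 9687.5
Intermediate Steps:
c = -54/127 (c = -54*1/127 = -54/127 ≈ -0.42520)
(V + c)² = (-98 - 54/127)² = (-12500/127)² = 156250000/16129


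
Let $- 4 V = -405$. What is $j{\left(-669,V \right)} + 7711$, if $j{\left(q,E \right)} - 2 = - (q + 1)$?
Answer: $8381$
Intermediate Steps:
$V = \frac{405}{4}$ ($V = \left(- \frac{1}{4}\right) \left(-405\right) = \frac{405}{4} \approx 101.25$)
$j{\left(q,E \right)} = 1 - q$ ($j{\left(q,E \right)} = 2 - \left(q + 1\right) = 2 - \left(1 + q\right) = 1 - q$)
$j{\left(-669,V \right)} + 7711 = \left(1 - -669\right) + 7711 = \left(1 + 669\right) + 7711 = 670 + 7711 = 8381$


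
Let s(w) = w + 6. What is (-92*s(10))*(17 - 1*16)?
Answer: -1472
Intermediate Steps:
s(w) = 6 + w
(-92*s(10))*(17 - 1*16) = (-92*(6 + 10))*(17 - 1*16) = (-92*16)*(17 - 16) = -1472*1 = -1472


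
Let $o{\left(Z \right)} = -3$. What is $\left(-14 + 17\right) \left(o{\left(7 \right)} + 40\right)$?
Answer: $111$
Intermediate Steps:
$\left(-14 + 17\right) \left(o{\left(7 \right)} + 40\right) = \left(-14 + 17\right) \left(-3 + 40\right) = 3 \cdot 37 = 111$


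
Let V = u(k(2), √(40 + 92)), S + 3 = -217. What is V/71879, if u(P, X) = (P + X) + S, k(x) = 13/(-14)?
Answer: -3093/1006306 + 2*√33/71879 ≈ -0.0029138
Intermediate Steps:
S = -220 (S = -3 - 217 = -220)
k(x) = -13/14 (k(x) = 13*(-1/14) = -13/14)
u(P, X) = -220 + P + X (u(P, X) = (P + X) - 220 = -220 + P + X)
V = -3093/14 + 2*√33 (V = -220 - 13/14 + √(40 + 92) = -220 - 13/14 + √132 = -220 - 13/14 + 2*√33 = -3093/14 + 2*√33 ≈ -209.44)
V/71879 = (-3093/14 + 2*√33)/71879 = (-3093/14 + 2*√33)*(1/71879) = -3093/1006306 + 2*√33/71879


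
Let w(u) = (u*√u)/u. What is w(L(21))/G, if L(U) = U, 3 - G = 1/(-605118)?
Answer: 605118*√21/1815355 ≈ 1.5275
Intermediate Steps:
G = 1815355/605118 (G = 3 - 1/(-605118) = 3 - 1*(-1/605118) = 3 + 1/605118 = 1815355/605118 ≈ 3.0000)
w(u) = √u (w(u) = u^(3/2)/u = √u)
w(L(21))/G = √21/(1815355/605118) = √21*(605118/1815355) = 605118*√21/1815355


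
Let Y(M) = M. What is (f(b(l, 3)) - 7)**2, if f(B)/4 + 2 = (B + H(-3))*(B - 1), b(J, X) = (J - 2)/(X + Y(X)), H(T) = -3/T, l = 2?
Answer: 361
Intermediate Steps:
b(J, X) = (-2 + J)/(2*X) (b(J, X) = (J - 2)/(X + X) = (-2 + J)/((2*X)) = (-2 + J)*(1/(2*X)) = (-2 + J)/(2*X))
f(B) = -8 + 4*(1 + B)*(-1 + B) (f(B) = -8 + 4*((B - 3/(-3))*(B - 1)) = -8 + 4*((B - 3*(-1/3))*(-1 + B)) = -8 + 4*((B + 1)*(-1 + B)) = -8 + 4*((1 + B)*(-1 + B)) = -8 + 4*(1 + B)*(-1 + B))
(f(b(l, 3)) - 7)**2 = ((-12 + 4*((1/2)*(-2 + 2)/3)**2) - 7)**2 = ((-12 + 4*((1/2)*(1/3)*0)**2) - 7)**2 = ((-12 + 4*0**2) - 7)**2 = ((-12 + 4*0) - 7)**2 = ((-12 + 0) - 7)**2 = (-12 - 7)**2 = (-19)**2 = 361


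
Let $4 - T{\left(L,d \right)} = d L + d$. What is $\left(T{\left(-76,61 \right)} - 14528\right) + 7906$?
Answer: $-2043$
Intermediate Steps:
$T{\left(L,d \right)} = 4 - d - L d$ ($T{\left(L,d \right)} = 4 - \left(d L + d\right) = 4 - \left(L d + d\right) = 4 - \left(d + L d\right) = 4 - d - L d$)
$\left(T{\left(-76,61 \right)} - 14528\right) + 7906 = \left(\left(4 - 61 - \left(-76\right) 61\right) - 14528\right) + 7906 = \left(\left(4 - 61 + 4636\right) - 14528\right) + 7906 = \left(4579 - 14528\right) + 7906 = -9949 + 7906 = -2043$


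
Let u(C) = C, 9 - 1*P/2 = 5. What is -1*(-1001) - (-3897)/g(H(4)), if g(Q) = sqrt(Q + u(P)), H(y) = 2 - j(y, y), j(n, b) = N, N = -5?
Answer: 1001 + 1299*sqrt(15)/5 ≈ 2007.2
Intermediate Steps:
P = 8 (P = 18 - 2*5 = 18 - 10 = 8)
j(n, b) = -5
H(y) = 7 (H(y) = 2 - 1*(-5) = 2 + 5 = 7)
g(Q) = sqrt(8 + Q) (g(Q) = sqrt(Q + 8) = sqrt(8 + Q))
-1*(-1001) - (-3897)/g(H(4)) = -1*(-1001) - (-3897)/(sqrt(8 + 7)) = 1001 - (-3897)/(sqrt(15)) = 1001 - (-3897)*sqrt(15)/15 = 1001 - (-1299)*sqrt(15)/5 = 1001 + 1299*sqrt(15)/5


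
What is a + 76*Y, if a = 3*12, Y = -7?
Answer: -496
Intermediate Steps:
a = 36
a + 76*Y = 36 + 76*(-7) = 36 - 532 = -496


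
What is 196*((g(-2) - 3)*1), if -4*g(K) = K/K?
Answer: -637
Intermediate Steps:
g(K) = -1/4 (g(K) = -K/(4*K) = -1/4*1 = -1/4)
196*((g(-2) - 3)*1) = 196*((-1/4 - 3)*1) = 196*(-13/4*1) = 196*(-13/4) = -637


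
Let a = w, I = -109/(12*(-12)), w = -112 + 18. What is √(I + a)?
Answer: I*√13427/12 ≈ 9.6563*I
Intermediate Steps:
w = -94
I = 109/144 (I = -109/(-144) = -109*(-1/144) = 109/144 ≈ 0.75694)
a = -94
√(I + a) = √(109/144 - 94) = √(-13427/144) = I*√13427/12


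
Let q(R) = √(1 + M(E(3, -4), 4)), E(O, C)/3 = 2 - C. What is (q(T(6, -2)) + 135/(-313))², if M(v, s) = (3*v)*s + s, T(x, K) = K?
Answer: 21669374/97969 - 270*√221/313 ≈ 208.36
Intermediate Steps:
E(O, C) = 6 - 3*C (E(O, C) = 3*(2 - C) = 6 - 3*C)
M(v, s) = s + 3*s*v (M(v, s) = 3*s*v + s = s + 3*s*v)
q(R) = √221 (q(R) = √(1 + 4*(1 + 3*(6 - 3*(-4)))) = √(1 + 4*(1 + 3*(6 + 12))) = √(1 + 4*(1 + 3*18)) = √(1 + 4*(1 + 54)) = √(1 + 4*55) = √(1 + 220) = √221)
(q(T(6, -2)) + 135/(-313))² = (√221 + 135/(-313))² = (√221 + 135*(-1/313))² = (√221 - 135/313)² = (-135/313 + √221)²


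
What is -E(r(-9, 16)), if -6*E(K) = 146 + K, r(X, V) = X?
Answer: 137/6 ≈ 22.833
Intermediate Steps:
E(K) = -73/3 - K/6 (E(K) = -(146 + K)/6 = -73/3 - K/6)
-E(r(-9, 16)) = -(-73/3 - ⅙*(-9)) = -(-73/3 + 3/2) = -1*(-137/6) = 137/6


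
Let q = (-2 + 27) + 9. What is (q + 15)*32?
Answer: 1568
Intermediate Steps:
q = 34 (q = 25 + 9 = 34)
(q + 15)*32 = (34 + 15)*32 = 49*32 = 1568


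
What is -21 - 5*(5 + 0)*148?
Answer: -3721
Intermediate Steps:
-21 - 5*(5 + 0)*148 = -21 - 5*5*148 = -21 - 25*148 = -21 - 3700 = -3721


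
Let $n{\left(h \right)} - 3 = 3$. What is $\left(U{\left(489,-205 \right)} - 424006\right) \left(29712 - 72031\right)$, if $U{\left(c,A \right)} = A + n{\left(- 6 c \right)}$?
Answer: $17951931395$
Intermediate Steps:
$n{\left(h \right)} = 6$ ($n{\left(h \right)} = 3 + 3 = 6$)
$U{\left(c,A \right)} = 6 + A$ ($U{\left(c,A \right)} = A + 6 = 6 + A$)
$\left(U{\left(489,-205 \right)} - 424006\right) \left(29712 - 72031\right) = \left(\left(6 - 205\right) - 424006\right) \left(29712 - 72031\right) = \left(-199 - 424006\right) \left(-42319\right) = \left(-424205\right) \left(-42319\right) = 17951931395$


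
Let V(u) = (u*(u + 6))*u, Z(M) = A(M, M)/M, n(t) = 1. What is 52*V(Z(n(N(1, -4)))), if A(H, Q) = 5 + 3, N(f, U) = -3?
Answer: 46592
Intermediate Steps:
A(H, Q) = 8
Z(M) = 8/M
V(u) = u²*(6 + u) (V(u) = (u*(6 + u))*u = u²*(6 + u))
52*V(Z(n(N(1, -4)))) = 52*((8/1)²*(6 + 8/1)) = 52*((8*1)²*(6 + 8*1)) = 52*(8²*(6 + 8)) = 52*(64*14) = 52*896 = 46592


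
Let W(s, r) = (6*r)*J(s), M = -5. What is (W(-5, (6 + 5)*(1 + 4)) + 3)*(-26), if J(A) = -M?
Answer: -42978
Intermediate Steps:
J(A) = 5 (J(A) = -1*(-5) = 5)
W(s, r) = 30*r (W(s, r) = (6*r)*5 = 30*r)
(W(-5, (6 + 5)*(1 + 4)) + 3)*(-26) = (30*((6 + 5)*(1 + 4)) + 3)*(-26) = (30*(11*5) + 3)*(-26) = (30*55 + 3)*(-26) = (1650 + 3)*(-26) = 1653*(-26) = -42978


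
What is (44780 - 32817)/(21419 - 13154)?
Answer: 11963/8265 ≈ 1.4474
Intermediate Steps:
(44780 - 32817)/(21419 - 13154) = 11963/8265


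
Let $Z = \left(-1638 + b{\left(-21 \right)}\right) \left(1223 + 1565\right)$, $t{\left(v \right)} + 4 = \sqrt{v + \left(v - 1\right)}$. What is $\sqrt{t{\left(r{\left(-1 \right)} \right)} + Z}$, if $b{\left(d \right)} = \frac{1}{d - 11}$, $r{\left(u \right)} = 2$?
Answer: $\frac{\sqrt{-73069362 + 16 \sqrt{3}}}{4} \approx 2137.0 i$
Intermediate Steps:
$t{\left(v \right)} = -4 + \sqrt{-1 + 2 v}$ ($t{\left(v \right)} = -4 + \sqrt{v + \left(v - 1\right)} = -4 + \sqrt{v + \left(-1 + v\right)} = -4 + \sqrt{-1 + 2 v}$)
$b{\left(d \right)} = \frac{1}{-11 + d}$
$Z = - \frac{36534649}{8}$ ($Z = \left(-1638 + \frac{1}{-11 - 21}\right) \left(1223 + 1565\right) = \left(-1638 + \frac{1}{-32}\right) 2788 = \left(-1638 - \frac{1}{32}\right) 2788 = \left(- \frac{52417}{32}\right) 2788 = - \frac{36534649}{8} \approx -4.5668 \cdot 10^{6}$)
$\sqrt{t{\left(r{\left(-1 \right)} \right)} + Z} = \sqrt{\left(-4 + \sqrt{-1 + 2 \cdot 2}\right) - \frac{36534649}{8}} = \sqrt{\left(-4 + \sqrt{-1 + 4}\right) - \frac{36534649}{8}} = \sqrt{\left(-4 + \sqrt{3}\right) - \frac{36534649}{8}} = \sqrt{- \frac{36534681}{8} + \sqrt{3}}$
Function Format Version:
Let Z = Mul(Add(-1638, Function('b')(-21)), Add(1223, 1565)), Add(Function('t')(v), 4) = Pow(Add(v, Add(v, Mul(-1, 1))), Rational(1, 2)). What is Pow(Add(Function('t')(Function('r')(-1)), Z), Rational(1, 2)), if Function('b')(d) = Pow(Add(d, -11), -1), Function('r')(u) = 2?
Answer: Mul(Rational(1, 4), Pow(Add(-73069362, Mul(16, Pow(3, Rational(1, 2)))), Rational(1, 2))) ≈ Mul(2137.0, I)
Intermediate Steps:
Function('t')(v) = Add(-4, Pow(Add(-1, Mul(2, v)), Rational(1, 2))) (Function('t')(v) = Add(-4, Pow(Add(v, Add(v, Mul(-1, 1))), Rational(1, 2))) = Add(-4, Pow(Add(v, Add(v, -1)), Rational(1, 2))) = Add(-4, Pow(Add(v, Add(-1, v)), Rational(1, 2))) = Add(-4, Pow(Add(-1, Mul(2, v)), Rational(1, 2))))
Function('b')(d) = Pow(Add(-11, d), -1)
Z = Rational(-36534649, 8) (Z = Mul(Add(-1638, Pow(Add(-11, -21), -1)), Add(1223, 1565)) = Mul(Add(-1638, Pow(-32, -1)), 2788) = Mul(Add(-1638, Rational(-1, 32)), 2788) = Mul(Rational(-52417, 32), 2788) = Rational(-36534649, 8) ≈ -4.5668e+6)
Pow(Add(Function('t')(Function('r')(-1)), Z), Rational(1, 2)) = Pow(Add(Add(-4, Pow(Add(-1, Mul(2, 2)), Rational(1, 2))), Rational(-36534649, 8)), Rational(1, 2)) = Pow(Add(Add(-4, Pow(Add(-1, 4), Rational(1, 2))), Rational(-36534649, 8)), Rational(1, 2)) = Pow(Add(Add(-4, Pow(3, Rational(1, 2))), Rational(-36534649, 8)), Rational(1, 2)) = Pow(Add(Rational(-36534681, 8), Pow(3, Rational(1, 2))), Rational(1, 2))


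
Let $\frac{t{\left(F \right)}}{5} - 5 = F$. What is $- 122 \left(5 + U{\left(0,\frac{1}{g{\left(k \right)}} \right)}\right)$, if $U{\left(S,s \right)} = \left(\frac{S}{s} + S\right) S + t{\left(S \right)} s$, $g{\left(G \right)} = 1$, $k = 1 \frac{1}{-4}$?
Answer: $-3660$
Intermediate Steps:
$k = - \frac{1}{4}$ ($k = 1 \left(- \frac{1}{4}\right) = - \frac{1}{4} \approx -0.25$)
$t{\left(F \right)} = 25 + 5 F$
$U{\left(S,s \right)} = S \left(S + \frac{S}{s}\right) + s \left(25 + 5 S\right)$ ($U{\left(S,s \right)} = \left(\frac{S}{s} + S\right) S + \left(25 + 5 S\right) s = \left(\frac{S}{s} + S\right) S + s \left(25 + 5 S\right) = \left(S + \frac{S}{s}\right) S + s \left(25 + 5 S\right) = S \left(S + \frac{S}{s}\right) + s \left(25 + 5 S\right)$)
$- 122 \left(5 + U{\left(0,\frac{1}{g{\left(k \right)}} \right)}\right) = - 122 \left(5 + \frac{0^{2} + \frac{0^{2} + \frac{5 \left(5 + 0\right)}{1}}{1}}{1^{-1}}\right) = - 122 \left(5 + \frac{0 + 1 \left(0 + 5 \cdot 1 \cdot 5\right)}{1}\right) = - 122 \left(5 + 1 \left(0 + 1 \left(0 + 25\right)\right)\right) = - 122 \left(5 + 1 \left(0 + 1 \cdot 25\right)\right) = - 122 \left(5 + 1 \left(0 + 25\right)\right) = - 122 \left(5 + 1 \cdot 25\right) = - 122 \left(5 + 25\right) = \left(-122\right) 30 = -3660$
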